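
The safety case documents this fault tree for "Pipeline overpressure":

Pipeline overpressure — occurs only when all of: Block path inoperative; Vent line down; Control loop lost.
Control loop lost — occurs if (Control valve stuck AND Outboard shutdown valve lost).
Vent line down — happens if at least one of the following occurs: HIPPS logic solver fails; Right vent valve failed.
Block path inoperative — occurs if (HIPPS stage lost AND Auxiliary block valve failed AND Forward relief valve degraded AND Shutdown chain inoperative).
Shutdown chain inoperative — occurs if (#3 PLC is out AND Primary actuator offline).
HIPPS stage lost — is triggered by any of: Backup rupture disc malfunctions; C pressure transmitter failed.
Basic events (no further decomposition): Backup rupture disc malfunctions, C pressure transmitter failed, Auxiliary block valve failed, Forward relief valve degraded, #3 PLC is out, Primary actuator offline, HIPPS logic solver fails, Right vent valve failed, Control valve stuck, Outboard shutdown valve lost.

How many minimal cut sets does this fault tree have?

HIPPS stage lost [OR]: union of children's cut sets → 2 cut set(s).
Shutdown chain inoperative [AND]: one cut set from each child combined → 1 × 1 = 1 cut set(s).
Block path inoperative [AND]: one cut set from each child combined → 2 × 1 × 1 × 1 = 2 cut set(s).
Vent line down [OR]: union of children's cut sets → 2 cut set(s).
Control loop lost [AND]: one cut set from each child combined → 1 × 1 = 1 cut set(s).
Pipeline overpressure [AND]: one cut set from each child combined → 2 × 2 × 1 = 4 cut set(s).
Minimal cut sets: {#3 PLC is out, Auxiliary block valve failed, Backup rupture disc malfunctions, Control valve stuck, Forward relief valve degraded, HIPPS logic solver fails, Outboard shutdown valve lost, Primary actuator offline}; {#3 PLC is out, Auxiliary block valve failed, Backup rupture disc malfunctions, Control valve stuck, Forward relief valve degraded, Outboard shutdown valve lost, Primary actuator offline, Right vent valve failed}; {#3 PLC is out, Auxiliary block valve failed, C pressure transmitter failed, Control valve stuck, Forward relief valve degraded, HIPPS logic solver fails, Outboard shutdown valve lost, Primary actuator offline}; {#3 PLC is out, Auxiliary block valve failed, C pressure transmitter failed, Control valve stuck, Forward relief valve degraded, Outboard shutdown valve lost, Primary actuator offline, Right vent valve failed}.

4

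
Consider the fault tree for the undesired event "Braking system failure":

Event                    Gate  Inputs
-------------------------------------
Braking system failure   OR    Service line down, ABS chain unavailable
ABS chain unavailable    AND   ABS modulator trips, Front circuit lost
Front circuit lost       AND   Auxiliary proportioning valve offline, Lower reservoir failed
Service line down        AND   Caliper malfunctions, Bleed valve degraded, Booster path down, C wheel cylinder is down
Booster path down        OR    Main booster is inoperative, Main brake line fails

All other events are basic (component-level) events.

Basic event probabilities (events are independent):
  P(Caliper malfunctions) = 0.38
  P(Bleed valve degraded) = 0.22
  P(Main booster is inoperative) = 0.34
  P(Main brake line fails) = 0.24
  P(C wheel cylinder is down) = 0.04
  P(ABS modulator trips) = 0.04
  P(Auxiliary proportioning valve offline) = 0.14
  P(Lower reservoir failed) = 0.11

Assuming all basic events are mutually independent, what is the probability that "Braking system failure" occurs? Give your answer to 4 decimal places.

P(Booster path down) [OR] = 1 − (1−0.34) × (1−0.24) = 0.498400
P(Service line down) [AND] = 0.38 × 0.22 × 0.498400 × 0.04 = 0.001667
P(Front circuit lost) [AND] = 0.14 × 0.11 = 0.015400
P(ABS chain unavailable) [AND] = 0.04 × 0.015400 = 0.000616
P(Braking system failure) [OR] = 1 − (1−0.001667) × (1−0.000616) = 0.002282
Rounded to 4 decimal places: P(Braking system failure) ≈ 0.0023.

0.0023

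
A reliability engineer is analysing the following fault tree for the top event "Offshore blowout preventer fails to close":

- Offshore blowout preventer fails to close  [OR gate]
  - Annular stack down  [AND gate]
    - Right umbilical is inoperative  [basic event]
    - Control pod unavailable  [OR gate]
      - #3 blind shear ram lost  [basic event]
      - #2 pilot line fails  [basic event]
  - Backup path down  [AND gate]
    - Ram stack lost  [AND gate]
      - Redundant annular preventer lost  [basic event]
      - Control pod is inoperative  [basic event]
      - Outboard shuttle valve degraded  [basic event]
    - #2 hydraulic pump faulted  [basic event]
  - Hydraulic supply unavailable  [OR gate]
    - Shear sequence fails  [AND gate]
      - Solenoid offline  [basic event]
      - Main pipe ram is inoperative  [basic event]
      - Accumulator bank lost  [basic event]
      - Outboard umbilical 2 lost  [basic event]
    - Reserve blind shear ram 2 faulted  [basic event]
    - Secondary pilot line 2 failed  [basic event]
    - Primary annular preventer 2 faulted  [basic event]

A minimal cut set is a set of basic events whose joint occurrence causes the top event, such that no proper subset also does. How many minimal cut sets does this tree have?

7

Control pod unavailable [OR]: union of children's cut sets → 2 cut set(s).
Annular stack down [AND]: one cut set from each child combined → 1 × 2 = 2 cut set(s).
Ram stack lost [AND]: one cut set from each child combined → 1 × 1 × 1 = 1 cut set(s).
Backup path down [AND]: one cut set from each child combined → 1 × 1 = 1 cut set(s).
Shear sequence fails [AND]: one cut set from each child combined → 1 × 1 × 1 × 1 = 1 cut set(s).
Hydraulic supply unavailable [OR]: union of children's cut sets → 4 cut set(s).
Offshore blowout preventer fails to close [OR]: union of children's cut sets → 7 cut set(s).
Minimal cut sets: {#3 blind shear ram lost, Right umbilical is inoperative}; {#2 pilot line fails, Right umbilical is inoperative}; {#2 hydraulic pump faulted, Control pod is inoperative, Outboard shuttle valve degraded, Redundant annular preventer lost}; {Accumulator bank lost, Main pipe ram is inoperative, Outboard umbilical 2 lost, Solenoid offline}; {Reserve blind shear ram 2 faulted}; {Secondary pilot line 2 failed}; {Primary annular preventer 2 faulted}.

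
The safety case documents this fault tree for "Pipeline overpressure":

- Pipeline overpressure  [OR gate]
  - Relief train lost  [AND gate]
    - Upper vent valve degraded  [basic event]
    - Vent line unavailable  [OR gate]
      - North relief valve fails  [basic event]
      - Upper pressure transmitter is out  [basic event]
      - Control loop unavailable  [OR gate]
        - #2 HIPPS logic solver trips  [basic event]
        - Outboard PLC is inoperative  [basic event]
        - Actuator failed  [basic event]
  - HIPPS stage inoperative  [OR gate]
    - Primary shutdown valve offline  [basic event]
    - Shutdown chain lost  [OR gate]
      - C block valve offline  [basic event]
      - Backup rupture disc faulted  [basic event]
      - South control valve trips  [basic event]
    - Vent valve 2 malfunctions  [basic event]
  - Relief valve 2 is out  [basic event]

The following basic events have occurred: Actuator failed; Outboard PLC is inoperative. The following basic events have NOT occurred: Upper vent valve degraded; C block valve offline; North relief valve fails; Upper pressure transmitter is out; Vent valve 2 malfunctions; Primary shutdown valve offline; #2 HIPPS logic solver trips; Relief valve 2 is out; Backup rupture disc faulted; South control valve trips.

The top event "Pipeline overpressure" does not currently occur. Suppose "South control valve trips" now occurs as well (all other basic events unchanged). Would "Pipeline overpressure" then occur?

Yes

Counterfactual: set "South control valve trips" to occurred.
Control loop unavailable [OR]: #2 HIPPS logic solver trips=not, Outboard PLC is inoperative=occurs, Actuator failed=occurs → at least one input occurs → occurs.
Vent line unavailable [OR]: North relief valve fails=not, Upper pressure transmitter is out=not, Control loop unavailable=occurs → at least one input occurs → occurs.
Relief train lost [AND]: Upper vent valve degraded=not, Vent line unavailable=occurs → not all inputs occur → does not occur.
Shutdown chain lost [OR]: C block valve offline=not, Backup rupture disc faulted=not, South control valve trips=occurs → at least one input occurs → occurs.
HIPPS stage inoperative [OR]: Primary shutdown valve offline=not, Shutdown chain lost=occurs, Vent valve 2 malfunctions=not → at least one input occurs → occurs.
Pipeline overpressure [OR]: Relief train lost=not, HIPPS stage inoperative=occurs, Relief valve 2 is out=not → at least one input occurs → occurs.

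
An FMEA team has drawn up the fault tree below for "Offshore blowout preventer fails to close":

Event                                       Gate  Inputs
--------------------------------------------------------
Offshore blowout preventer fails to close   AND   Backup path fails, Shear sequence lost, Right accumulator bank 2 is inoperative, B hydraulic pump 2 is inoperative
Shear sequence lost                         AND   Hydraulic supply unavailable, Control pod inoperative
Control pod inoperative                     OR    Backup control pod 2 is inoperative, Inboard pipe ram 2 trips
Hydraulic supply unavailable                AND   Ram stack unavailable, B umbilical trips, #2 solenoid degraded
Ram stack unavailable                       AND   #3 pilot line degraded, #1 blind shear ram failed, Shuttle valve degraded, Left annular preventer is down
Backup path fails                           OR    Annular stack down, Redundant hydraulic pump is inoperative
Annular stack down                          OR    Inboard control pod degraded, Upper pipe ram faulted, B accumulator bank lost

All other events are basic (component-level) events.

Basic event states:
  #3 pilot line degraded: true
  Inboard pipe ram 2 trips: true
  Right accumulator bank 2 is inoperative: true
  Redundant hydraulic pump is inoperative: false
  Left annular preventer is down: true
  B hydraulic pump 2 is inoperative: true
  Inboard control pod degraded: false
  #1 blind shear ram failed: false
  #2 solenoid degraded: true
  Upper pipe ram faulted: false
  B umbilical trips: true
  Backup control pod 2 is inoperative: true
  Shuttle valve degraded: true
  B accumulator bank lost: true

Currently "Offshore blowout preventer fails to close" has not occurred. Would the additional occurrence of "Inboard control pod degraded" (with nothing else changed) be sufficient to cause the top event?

No

Counterfactual: set "Inboard control pod degraded" to occurred.
Annular stack down [OR]: Inboard control pod degraded=occurs, Upper pipe ram faulted=not, B accumulator bank lost=occurs → at least one input occurs → occurs.
Backup path fails [OR]: Annular stack down=occurs, Redundant hydraulic pump is inoperative=not → at least one input occurs → occurs.
Ram stack unavailable [AND]: #3 pilot line degraded=occurs, #1 blind shear ram failed=not, Shuttle valve degraded=occurs, Left annular preventer is down=occurs → not all inputs occur → does not occur.
Hydraulic supply unavailable [AND]: Ram stack unavailable=not, B umbilical trips=occurs, #2 solenoid degraded=occurs → not all inputs occur → does not occur.
Control pod inoperative [OR]: Backup control pod 2 is inoperative=occurs, Inboard pipe ram 2 trips=occurs → at least one input occurs → occurs.
Shear sequence lost [AND]: Hydraulic supply unavailable=not, Control pod inoperative=occurs → not all inputs occur → does not occur.
Offshore blowout preventer fails to close [AND]: Backup path fails=occurs, Shear sequence lost=not, Right accumulator bank 2 is inoperative=occurs, B hydraulic pump 2 is inoperative=occurs → not all inputs occur → does not occur.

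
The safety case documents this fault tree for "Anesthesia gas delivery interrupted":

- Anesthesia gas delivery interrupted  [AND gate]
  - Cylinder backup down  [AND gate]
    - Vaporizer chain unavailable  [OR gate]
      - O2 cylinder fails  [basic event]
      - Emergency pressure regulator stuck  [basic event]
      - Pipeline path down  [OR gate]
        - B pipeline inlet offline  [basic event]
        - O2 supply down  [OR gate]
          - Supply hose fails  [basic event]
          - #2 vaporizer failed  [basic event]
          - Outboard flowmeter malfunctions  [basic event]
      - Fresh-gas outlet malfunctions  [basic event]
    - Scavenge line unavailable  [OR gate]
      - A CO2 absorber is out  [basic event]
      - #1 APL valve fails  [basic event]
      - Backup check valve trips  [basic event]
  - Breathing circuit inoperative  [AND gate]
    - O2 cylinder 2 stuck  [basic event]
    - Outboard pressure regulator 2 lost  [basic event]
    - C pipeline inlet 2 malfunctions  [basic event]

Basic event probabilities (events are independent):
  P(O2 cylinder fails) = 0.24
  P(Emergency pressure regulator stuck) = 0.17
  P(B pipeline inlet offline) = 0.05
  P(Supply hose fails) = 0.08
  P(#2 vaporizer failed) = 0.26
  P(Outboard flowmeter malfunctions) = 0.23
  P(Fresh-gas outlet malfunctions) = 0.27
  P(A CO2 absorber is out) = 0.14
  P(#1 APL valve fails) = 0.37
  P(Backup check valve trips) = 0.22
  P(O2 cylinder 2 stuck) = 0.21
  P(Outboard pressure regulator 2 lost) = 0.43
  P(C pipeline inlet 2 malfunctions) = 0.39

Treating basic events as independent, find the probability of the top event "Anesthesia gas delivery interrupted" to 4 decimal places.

0.0157

P(O2 supply down) [OR] = 1 − (1−0.08) × (1−0.26) × (1−0.23) = 0.475784
P(Pipeline path down) [OR] = 1 − (1−0.05) × (1−0.475784) = 0.501995
P(Vaporizer chain unavailable) [OR] = 1 − (1−0.24) × (1−0.17) × (1−0.501995) × (1−0.27) = 0.770677
P(Scavenge line unavailable) [OR] = 1 − (1−0.14) × (1−0.37) × (1−0.22) = 0.577396
P(Cylinder backup down) [AND] = 0.770677 × 0.577396 = 0.444986
P(Breathing circuit inoperative) [AND] = 0.21 × 0.43 × 0.39 = 0.035217
P(Anesthesia gas delivery interrupted) [AND] = 0.444986 × 0.035217 = 0.015671
Rounded to 4 decimal places: P(Anesthesia gas delivery interrupted) ≈ 0.0157.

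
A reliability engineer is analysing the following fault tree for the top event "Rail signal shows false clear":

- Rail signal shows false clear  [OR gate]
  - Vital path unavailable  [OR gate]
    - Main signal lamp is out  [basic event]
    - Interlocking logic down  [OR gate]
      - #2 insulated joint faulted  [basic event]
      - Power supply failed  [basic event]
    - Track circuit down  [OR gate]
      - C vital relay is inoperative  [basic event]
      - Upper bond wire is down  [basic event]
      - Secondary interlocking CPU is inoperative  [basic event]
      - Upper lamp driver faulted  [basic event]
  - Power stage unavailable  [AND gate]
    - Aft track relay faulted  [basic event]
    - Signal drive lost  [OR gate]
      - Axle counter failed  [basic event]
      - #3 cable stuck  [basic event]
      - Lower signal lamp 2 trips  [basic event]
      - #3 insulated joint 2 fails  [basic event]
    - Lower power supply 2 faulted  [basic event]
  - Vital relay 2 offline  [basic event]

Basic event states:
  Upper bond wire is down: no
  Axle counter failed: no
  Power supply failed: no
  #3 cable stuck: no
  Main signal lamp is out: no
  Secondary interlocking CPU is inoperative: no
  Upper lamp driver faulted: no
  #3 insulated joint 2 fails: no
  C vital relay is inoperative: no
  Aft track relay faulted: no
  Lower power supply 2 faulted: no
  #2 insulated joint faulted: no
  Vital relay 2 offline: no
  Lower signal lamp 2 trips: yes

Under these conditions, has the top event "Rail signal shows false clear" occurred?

Interlocking logic down [OR]: #2 insulated joint faulted=not, Power supply failed=not → no input occurs → does not occur.
Track circuit down [OR]: C vital relay is inoperative=not, Upper bond wire is down=not, Secondary interlocking CPU is inoperative=not, Upper lamp driver faulted=not → no input occurs → does not occur.
Vital path unavailable [OR]: Main signal lamp is out=not, Interlocking logic down=not, Track circuit down=not → no input occurs → does not occur.
Signal drive lost [OR]: Axle counter failed=not, #3 cable stuck=not, Lower signal lamp 2 trips=occurs, #3 insulated joint 2 fails=not → at least one input occurs → occurs.
Power stage unavailable [AND]: Aft track relay faulted=not, Signal drive lost=occurs, Lower power supply 2 faulted=not → not all inputs occur → does not occur.
Rail signal shows false clear [OR]: Vital path unavailable=not, Power stage unavailable=not, Vital relay 2 offline=not → no input occurs → does not occur.

No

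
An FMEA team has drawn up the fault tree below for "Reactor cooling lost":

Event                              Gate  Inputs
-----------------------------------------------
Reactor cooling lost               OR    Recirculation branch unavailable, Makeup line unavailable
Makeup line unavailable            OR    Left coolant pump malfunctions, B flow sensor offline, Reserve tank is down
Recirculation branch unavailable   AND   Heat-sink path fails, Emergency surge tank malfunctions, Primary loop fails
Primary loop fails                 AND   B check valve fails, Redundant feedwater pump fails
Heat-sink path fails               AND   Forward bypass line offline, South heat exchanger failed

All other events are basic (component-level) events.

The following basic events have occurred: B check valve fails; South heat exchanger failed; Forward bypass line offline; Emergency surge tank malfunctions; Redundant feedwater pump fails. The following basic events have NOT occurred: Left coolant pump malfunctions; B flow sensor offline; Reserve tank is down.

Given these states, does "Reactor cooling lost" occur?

Yes

Heat-sink path fails [AND]: Forward bypass line offline=occurs, South heat exchanger failed=occurs → all inputs occur → occurs.
Primary loop fails [AND]: B check valve fails=occurs, Redundant feedwater pump fails=occurs → all inputs occur → occurs.
Recirculation branch unavailable [AND]: Heat-sink path fails=occurs, Emergency surge tank malfunctions=occurs, Primary loop fails=occurs → all inputs occur → occurs.
Makeup line unavailable [OR]: Left coolant pump malfunctions=not, B flow sensor offline=not, Reserve tank is down=not → no input occurs → does not occur.
Reactor cooling lost [OR]: Recirculation branch unavailable=occurs, Makeup line unavailable=not → at least one input occurs → occurs.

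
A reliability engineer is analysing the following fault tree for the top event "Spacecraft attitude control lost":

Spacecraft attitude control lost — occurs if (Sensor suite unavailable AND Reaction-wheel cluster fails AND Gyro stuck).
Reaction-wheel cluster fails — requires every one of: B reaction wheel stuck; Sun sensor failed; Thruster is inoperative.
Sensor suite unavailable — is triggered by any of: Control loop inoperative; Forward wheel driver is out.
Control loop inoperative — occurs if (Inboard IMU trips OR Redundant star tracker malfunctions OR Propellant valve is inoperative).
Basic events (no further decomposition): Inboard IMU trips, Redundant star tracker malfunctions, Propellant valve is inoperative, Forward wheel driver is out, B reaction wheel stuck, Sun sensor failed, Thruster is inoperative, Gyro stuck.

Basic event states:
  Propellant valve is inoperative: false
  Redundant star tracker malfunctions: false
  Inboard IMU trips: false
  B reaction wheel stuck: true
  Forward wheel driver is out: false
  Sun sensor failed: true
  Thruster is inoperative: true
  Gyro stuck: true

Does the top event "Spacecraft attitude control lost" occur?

Control loop inoperative [OR]: Inboard IMU trips=not, Redundant star tracker malfunctions=not, Propellant valve is inoperative=not → no input occurs → does not occur.
Sensor suite unavailable [OR]: Control loop inoperative=not, Forward wheel driver is out=not → no input occurs → does not occur.
Reaction-wheel cluster fails [AND]: B reaction wheel stuck=occurs, Sun sensor failed=occurs, Thruster is inoperative=occurs → all inputs occur → occurs.
Spacecraft attitude control lost [AND]: Sensor suite unavailable=not, Reaction-wheel cluster fails=occurs, Gyro stuck=occurs → not all inputs occur → does not occur.

No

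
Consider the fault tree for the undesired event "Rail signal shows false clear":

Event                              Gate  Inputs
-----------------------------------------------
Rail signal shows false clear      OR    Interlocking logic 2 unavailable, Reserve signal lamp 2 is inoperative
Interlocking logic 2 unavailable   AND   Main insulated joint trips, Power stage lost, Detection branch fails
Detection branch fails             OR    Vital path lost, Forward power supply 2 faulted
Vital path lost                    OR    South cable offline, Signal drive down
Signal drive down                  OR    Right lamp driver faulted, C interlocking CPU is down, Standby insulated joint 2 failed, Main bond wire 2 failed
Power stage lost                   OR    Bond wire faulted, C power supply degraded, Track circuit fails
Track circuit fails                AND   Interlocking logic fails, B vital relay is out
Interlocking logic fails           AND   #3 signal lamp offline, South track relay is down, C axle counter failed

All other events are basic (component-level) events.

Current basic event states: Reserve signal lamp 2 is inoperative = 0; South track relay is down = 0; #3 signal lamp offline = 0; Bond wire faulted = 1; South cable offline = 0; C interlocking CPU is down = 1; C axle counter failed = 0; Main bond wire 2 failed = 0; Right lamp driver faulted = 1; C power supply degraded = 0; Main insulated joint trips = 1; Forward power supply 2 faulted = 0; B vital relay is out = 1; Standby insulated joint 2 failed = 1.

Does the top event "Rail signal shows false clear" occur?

Yes

Interlocking logic fails [AND]: #3 signal lamp offline=not, South track relay is down=not, C axle counter failed=not → not all inputs occur → does not occur.
Track circuit fails [AND]: Interlocking logic fails=not, B vital relay is out=occurs → not all inputs occur → does not occur.
Power stage lost [OR]: Bond wire faulted=occurs, C power supply degraded=not, Track circuit fails=not → at least one input occurs → occurs.
Signal drive down [OR]: Right lamp driver faulted=occurs, C interlocking CPU is down=occurs, Standby insulated joint 2 failed=occurs, Main bond wire 2 failed=not → at least one input occurs → occurs.
Vital path lost [OR]: South cable offline=not, Signal drive down=occurs → at least one input occurs → occurs.
Detection branch fails [OR]: Vital path lost=occurs, Forward power supply 2 faulted=not → at least one input occurs → occurs.
Interlocking logic 2 unavailable [AND]: Main insulated joint trips=occurs, Power stage lost=occurs, Detection branch fails=occurs → all inputs occur → occurs.
Rail signal shows false clear [OR]: Interlocking logic 2 unavailable=occurs, Reserve signal lamp 2 is inoperative=not → at least one input occurs → occurs.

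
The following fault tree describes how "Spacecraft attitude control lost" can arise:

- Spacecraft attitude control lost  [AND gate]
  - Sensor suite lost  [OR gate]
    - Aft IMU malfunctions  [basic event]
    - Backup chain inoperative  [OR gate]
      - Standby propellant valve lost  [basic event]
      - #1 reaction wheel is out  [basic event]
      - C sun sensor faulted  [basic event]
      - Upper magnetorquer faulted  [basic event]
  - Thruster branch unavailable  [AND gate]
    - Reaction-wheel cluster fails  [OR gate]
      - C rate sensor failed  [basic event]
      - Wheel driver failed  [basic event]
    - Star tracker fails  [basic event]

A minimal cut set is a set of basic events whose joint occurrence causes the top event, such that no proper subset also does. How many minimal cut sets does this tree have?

Backup chain inoperative [OR]: union of children's cut sets → 4 cut set(s).
Sensor suite lost [OR]: union of children's cut sets → 5 cut set(s).
Reaction-wheel cluster fails [OR]: union of children's cut sets → 2 cut set(s).
Thruster branch unavailable [AND]: one cut set from each child combined → 2 × 1 = 2 cut set(s).
Spacecraft attitude control lost [AND]: one cut set from each child combined → 5 × 2 = 10 cut set(s).
Minimal cut sets: {Aft IMU malfunctions, C rate sensor failed, Star tracker fails}; {Aft IMU malfunctions, Star tracker fails, Wheel driver failed}; {C rate sensor failed, Standby propellant valve lost, Star tracker fails}; {Standby propellant valve lost, Star tracker fails, Wheel driver failed}; {#1 reaction wheel is out, C rate sensor failed, Star tracker fails}; {#1 reaction wheel is out, Star tracker fails, Wheel driver failed}; {C rate sensor failed, C sun sensor faulted, Star tracker fails}; {C sun sensor faulted, Star tracker fails, Wheel driver failed}; {C rate sensor failed, Star tracker fails, Upper magnetorquer faulted}; {Star tracker fails, Upper magnetorquer faulted, Wheel driver failed}.

10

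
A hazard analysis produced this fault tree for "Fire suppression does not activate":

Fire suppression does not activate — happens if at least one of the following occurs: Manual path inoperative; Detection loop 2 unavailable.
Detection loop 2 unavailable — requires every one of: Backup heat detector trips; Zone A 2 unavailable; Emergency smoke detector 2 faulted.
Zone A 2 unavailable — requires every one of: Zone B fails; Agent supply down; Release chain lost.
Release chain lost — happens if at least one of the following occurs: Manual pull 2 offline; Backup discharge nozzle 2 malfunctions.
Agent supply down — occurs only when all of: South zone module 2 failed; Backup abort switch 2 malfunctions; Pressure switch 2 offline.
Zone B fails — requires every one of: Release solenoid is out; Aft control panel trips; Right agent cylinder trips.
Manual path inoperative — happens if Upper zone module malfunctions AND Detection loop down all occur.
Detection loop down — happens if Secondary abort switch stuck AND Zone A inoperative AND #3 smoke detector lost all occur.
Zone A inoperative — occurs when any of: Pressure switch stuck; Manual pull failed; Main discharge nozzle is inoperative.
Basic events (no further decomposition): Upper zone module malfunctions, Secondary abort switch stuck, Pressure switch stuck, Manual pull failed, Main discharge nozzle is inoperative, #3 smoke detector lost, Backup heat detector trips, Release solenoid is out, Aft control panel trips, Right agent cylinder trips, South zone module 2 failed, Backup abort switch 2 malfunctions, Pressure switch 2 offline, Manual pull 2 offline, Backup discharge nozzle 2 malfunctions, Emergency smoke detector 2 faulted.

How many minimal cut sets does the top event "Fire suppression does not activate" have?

5

Zone A inoperative [OR]: union of children's cut sets → 3 cut set(s).
Detection loop down [AND]: one cut set from each child combined → 1 × 3 × 1 = 3 cut set(s).
Manual path inoperative [AND]: one cut set from each child combined → 1 × 3 = 3 cut set(s).
Zone B fails [AND]: one cut set from each child combined → 1 × 1 × 1 = 1 cut set(s).
Agent supply down [AND]: one cut set from each child combined → 1 × 1 × 1 = 1 cut set(s).
Release chain lost [OR]: union of children's cut sets → 2 cut set(s).
Zone A 2 unavailable [AND]: one cut set from each child combined → 1 × 1 × 2 = 2 cut set(s).
Detection loop 2 unavailable [AND]: one cut set from each child combined → 1 × 2 × 1 = 2 cut set(s).
Fire suppression does not activate [OR]: union of children's cut sets → 5 cut set(s).
Minimal cut sets: {#3 smoke detector lost, Pressure switch stuck, Secondary abort switch stuck, Upper zone module malfunctions}; {#3 smoke detector lost, Manual pull failed, Secondary abort switch stuck, Upper zone module malfunctions}; {#3 smoke detector lost, Main discharge nozzle is inoperative, Secondary abort switch stuck, Upper zone module malfunctions}; {Aft control panel trips, Backup abort switch 2 malfunctions, Backup heat detector trips, Emergency smoke detector 2 faulted, Manual pull 2 offline, Pressure switch 2 offline, Release solenoid is out, Right agent cylinder trips, South zone module 2 failed}; {Aft control panel trips, Backup abort switch 2 malfunctions, Backup discharge nozzle 2 malfunctions, Backup heat detector trips, Emergency smoke detector 2 faulted, Pressure switch 2 offline, Release solenoid is out, Right agent cylinder trips, South zone module 2 failed}.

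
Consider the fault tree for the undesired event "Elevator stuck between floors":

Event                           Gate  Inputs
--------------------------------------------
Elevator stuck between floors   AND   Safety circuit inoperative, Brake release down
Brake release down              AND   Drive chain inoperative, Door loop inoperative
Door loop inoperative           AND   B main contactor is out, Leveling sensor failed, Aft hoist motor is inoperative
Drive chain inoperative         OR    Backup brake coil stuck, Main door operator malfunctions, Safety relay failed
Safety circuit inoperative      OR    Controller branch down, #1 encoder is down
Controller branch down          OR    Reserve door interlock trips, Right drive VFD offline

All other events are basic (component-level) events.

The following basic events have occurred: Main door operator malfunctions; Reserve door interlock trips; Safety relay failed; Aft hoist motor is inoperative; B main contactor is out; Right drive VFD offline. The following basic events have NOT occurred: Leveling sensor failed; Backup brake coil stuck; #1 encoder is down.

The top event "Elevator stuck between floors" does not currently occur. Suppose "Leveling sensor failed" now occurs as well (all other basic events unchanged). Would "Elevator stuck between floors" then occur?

Yes

Counterfactual: set "Leveling sensor failed" to occurred.
Controller branch down [OR]: Reserve door interlock trips=occurs, Right drive VFD offline=occurs → at least one input occurs → occurs.
Safety circuit inoperative [OR]: Controller branch down=occurs, #1 encoder is down=not → at least one input occurs → occurs.
Drive chain inoperative [OR]: Backup brake coil stuck=not, Main door operator malfunctions=occurs, Safety relay failed=occurs → at least one input occurs → occurs.
Door loop inoperative [AND]: B main contactor is out=occurs, Leveling sensor failed=occurs, Aft hoist motor is inoperative=occurs → all inputs occur → occurs.
Brake release down [AND]: Drive chain inoperative=occurs, Door loop inoperative=occurs → all inputs occur → occurs.
Elevator stuck between floors [AND]: Safety circuit inoperative=occurs, Brake release down=occurs → all inputs occur → occurs.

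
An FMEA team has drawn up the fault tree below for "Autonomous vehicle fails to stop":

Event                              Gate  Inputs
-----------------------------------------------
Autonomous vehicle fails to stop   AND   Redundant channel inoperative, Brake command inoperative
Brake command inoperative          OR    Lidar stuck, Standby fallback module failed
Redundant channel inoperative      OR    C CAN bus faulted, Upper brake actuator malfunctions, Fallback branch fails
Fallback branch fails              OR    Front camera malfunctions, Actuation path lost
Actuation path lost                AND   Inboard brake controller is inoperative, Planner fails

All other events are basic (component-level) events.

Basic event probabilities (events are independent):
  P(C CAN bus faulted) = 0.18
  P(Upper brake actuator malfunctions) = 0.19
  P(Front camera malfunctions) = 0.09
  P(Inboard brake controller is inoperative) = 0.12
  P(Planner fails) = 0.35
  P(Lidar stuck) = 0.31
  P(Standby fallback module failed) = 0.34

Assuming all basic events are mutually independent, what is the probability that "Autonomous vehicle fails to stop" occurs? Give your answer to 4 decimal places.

P(Actuation path lost) [AND] = 0.12 × 0.35 = 0.042000
P(Fallback branch fails) [OR] = 1 − (1−0.09) × (1−0.042000) = 0.128220
P(Redundant channel inoperative) [OR] = 1 − (1−0.18) × (1−0.19) × (1−0.128220) = 0.420964
P(Brake command inoperative) [OR] = 1 − (1−0.31) × (1−0.34) = 0.544600
P(Autonomous vehicle fails to stop) [AND] = 0.420964 × 0.544600 = 0.229257
Rounded to 4 decimal places: P(Autonomous vehicle fails to stop) ≈ 0.2293.

0.2293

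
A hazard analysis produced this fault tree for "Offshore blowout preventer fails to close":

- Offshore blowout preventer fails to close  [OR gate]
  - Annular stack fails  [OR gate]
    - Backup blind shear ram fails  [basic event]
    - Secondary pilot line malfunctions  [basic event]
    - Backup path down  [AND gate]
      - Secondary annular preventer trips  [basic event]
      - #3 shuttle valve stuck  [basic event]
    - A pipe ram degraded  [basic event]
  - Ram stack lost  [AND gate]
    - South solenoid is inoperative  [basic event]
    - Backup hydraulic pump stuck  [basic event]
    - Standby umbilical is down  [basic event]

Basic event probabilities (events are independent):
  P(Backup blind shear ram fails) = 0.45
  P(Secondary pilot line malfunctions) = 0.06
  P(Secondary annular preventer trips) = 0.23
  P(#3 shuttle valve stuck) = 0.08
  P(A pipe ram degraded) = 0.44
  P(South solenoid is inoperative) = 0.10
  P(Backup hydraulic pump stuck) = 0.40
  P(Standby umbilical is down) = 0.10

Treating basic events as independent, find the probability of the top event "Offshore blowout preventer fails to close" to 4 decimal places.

0.7169

P(Backup path down) [AND] = 0.23 × 0.08 = 0.018400
P(Annular stack fails) [OR] = 1 − (1−0.45) × (1−0.06) × (1−0.018400) × (1−0.44) = 0.715807
P(Ram stack lost) [AND] = 0.10 × 0.40 × 0.10 = 0.004000
P(Offshore blowout preventer fails to close) [OR] = 1 − (1−0.715807) × (1−0.004000) = 0.716944
Rounded to 4 decimal places: P(Offshore blowout preventer fails to close) ≈ 0.7169.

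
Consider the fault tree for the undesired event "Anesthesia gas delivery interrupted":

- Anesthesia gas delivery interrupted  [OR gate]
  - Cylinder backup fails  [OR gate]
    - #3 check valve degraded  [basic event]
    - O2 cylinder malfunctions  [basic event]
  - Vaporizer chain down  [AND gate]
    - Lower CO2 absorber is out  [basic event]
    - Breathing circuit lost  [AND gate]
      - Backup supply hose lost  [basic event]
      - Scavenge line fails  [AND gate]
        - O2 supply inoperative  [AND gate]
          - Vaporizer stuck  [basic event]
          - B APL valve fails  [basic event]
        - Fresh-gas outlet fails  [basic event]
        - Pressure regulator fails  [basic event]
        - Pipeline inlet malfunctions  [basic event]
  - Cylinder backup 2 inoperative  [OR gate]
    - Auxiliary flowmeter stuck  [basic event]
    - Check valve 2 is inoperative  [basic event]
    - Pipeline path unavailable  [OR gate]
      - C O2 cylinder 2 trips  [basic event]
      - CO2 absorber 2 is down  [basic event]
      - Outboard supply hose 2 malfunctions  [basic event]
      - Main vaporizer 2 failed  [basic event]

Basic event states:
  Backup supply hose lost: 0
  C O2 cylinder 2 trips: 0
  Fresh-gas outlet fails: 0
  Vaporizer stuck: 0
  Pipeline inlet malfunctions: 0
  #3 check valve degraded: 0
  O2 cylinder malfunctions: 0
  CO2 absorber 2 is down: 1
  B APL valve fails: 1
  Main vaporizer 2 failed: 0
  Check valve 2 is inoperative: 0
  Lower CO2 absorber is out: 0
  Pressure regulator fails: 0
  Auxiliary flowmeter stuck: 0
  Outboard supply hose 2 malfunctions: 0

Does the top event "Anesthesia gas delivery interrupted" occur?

Yes

Cylinder backup fails [OR]: #3 check valve degraded=not, O2 cylinder malfunctions=not → no input occurs → does not occur.
O2 supply inoperative [AND]: Vaporizer stuck=not, B APL valve fails=occurs → not all inputs occur → does not occur.
Scavenge line fails [AND]: O2 supply inoperative=not, Fresh-gas outlet fails=not, Pressure regulator fails=not, Pipeline inlet malfunctions=not → not all inputs occur → does not occur.
Breathing circuit lost [AND]: Backup supply hose lost=not, Scavenge line fails=not → not all inputs occur → does not occur.
Vaporizer chain down [AND]: Lower CO2 absorber is out=not, Breathing circuit lost=not → not all inputs occur → does not occur.
Pipeline path unavailable [OR]: C O2 cylinder 2 trips=not, CO2 absorber 2 is down=occurs, Outboard supply hose 2 malfunctions=not, Main vaporizer 2 failed=not → at least one input occurs → occurs.
Cylinder backup 2 inoperative [OR]: Auxiliary flowmeter stuck=not, Check valve 2 is inoperative=not, Pipeline path unavailable=occurs → at least one input occurs → occurs.
Anesthesia gas delivery interrupted [OR]: Cylinder backup fails=not, Vaporizer chain down=not, Cylinder backup 2 inoperative=occurs → at least one input occurs → occurs.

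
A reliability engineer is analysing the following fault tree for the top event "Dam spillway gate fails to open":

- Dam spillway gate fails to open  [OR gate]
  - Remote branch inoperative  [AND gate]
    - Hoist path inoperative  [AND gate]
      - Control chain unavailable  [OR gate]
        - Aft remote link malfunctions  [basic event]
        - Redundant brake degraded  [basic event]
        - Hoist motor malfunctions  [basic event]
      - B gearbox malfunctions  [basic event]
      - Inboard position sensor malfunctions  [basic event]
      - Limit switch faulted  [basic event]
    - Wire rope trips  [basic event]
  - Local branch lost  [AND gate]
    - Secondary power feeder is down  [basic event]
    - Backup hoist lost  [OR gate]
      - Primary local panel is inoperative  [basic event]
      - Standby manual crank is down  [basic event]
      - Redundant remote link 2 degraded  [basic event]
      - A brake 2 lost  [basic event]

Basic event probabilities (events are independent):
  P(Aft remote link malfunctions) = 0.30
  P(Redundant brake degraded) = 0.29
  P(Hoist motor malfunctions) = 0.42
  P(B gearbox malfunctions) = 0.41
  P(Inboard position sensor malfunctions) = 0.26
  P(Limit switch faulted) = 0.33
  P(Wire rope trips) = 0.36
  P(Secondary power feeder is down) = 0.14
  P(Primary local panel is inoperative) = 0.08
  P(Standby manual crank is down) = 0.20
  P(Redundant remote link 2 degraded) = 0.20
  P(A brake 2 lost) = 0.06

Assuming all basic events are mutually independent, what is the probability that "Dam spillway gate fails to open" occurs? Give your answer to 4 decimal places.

P(Control chain unavailable) [OR] = 1 − (1−0.30) × (1−0.29) × (1−0.42) = 0.711740
P(Hoist path inoperative) [AND] = 0.711740 × 0.41 × 0.26 × 0.33 = 0.025038
P(Remote branch inoperative) [AND] = 0.025038 × 0.36 = 0.009014
P(Backup hoist lost) [OR] = 1 − (1−0.08) × (1−0.20) × (1−0.20) × (1−0.06) = 0.446528
P(Local branch lost) [AND] = 0.14 × 0.446528 = 0.062514
P(Dam spillway gate fails to open) [OR] = 1 − (1−0.009014) × (1−0.062514) = 0.070964
Rounded to 4 decimal places: P(Dam spillway gate fails to open) ≈ 0.0710.

0.0710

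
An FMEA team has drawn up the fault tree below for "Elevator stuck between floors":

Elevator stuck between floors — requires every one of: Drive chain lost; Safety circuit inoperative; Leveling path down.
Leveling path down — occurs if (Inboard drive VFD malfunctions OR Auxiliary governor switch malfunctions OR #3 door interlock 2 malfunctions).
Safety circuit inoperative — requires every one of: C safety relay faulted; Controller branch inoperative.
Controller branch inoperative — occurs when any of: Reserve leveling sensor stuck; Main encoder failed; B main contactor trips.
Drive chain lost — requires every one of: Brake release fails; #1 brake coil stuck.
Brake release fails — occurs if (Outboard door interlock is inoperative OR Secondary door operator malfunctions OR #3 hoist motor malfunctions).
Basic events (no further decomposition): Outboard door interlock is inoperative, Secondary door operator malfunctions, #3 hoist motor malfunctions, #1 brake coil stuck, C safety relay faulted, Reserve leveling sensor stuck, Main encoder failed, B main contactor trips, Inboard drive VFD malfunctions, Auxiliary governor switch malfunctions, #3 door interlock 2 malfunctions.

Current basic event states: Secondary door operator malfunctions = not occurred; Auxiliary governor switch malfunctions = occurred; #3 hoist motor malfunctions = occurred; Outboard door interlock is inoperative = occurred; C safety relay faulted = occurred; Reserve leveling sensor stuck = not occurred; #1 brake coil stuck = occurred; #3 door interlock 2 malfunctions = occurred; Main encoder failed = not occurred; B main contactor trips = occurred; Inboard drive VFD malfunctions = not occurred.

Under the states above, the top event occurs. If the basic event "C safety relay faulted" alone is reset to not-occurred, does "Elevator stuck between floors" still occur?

No

Counterfactual: set "C safety relay faulted" to not occurred.
Brake release fails [OR]: Outboard door interlock is inoperative=occurs, Secondary door operator malfunctions=not, #3 hoist motor malfunctions=occurs → at least one input occurs → occurs.
Drive chain lost [AND]: Brake release fails=occurs, #1 brake coil stuck=occurs → all inputs occur → occurs.
Controller branch inoperative [OR]: Reserve leveling sensor stuck=not, Main encoder failed=not, B main contactor trips=occurs → at least one input occurs → occurs.
Safety circuit inoperative [AND]: C safety relay faulted=not, Controller branch inoperative=occurs → not all inputs occur → does not occur.
Leveling path down [OR]: Inboard drive VFD malfunctions=not, Auxiliary governor switch malfunctions=occurs, #3 door interlock 2 malfunctions=occurs → at least one input occurs → occurs.
Elevator stuck between floors [AND]: Drive chain lost=occurs, Safety circuit inoperative=not, Leveling path down=occurs → not all inputs occur → does not occur.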